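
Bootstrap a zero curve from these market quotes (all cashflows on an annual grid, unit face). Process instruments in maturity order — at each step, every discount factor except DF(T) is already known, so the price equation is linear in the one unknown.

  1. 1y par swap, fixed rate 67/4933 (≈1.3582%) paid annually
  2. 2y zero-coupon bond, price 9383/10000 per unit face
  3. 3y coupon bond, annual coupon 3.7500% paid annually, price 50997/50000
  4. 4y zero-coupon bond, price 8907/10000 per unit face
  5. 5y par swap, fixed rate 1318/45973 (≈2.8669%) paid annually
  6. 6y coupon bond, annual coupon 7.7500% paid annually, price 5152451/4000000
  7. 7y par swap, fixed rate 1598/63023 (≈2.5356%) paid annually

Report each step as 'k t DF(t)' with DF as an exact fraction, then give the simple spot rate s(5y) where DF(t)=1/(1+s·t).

step 1 [1y] swap r/1=67/4933: DF=(1 − 67/4933·(0))/(1+67/4933) = 4933/5000 ≈ 0.986600
step 2 [2y] zero: DF = P = 9383/10000 ≈ 0.938300
step 3 [3y] bond c/1=3/80: DF=(50997/50000 − 3/80·(0.986600+0.938300))/(1+3/80) = 1827/2000 ≈ 0.913500
step 4 [4y] zero: DF = P = 8907/10000 ≈ 0.890700
step 5 [5y] swap r/1=1318/45973: DF=(1 − 1318/45973·(0.986600+0.938300+0.913500+0.890700))/(1+1318/45973) = 4341/5000 ≈ 0.868200
step 6 [6y] bond c/1=31/400: DF=(5152451/4000000 − 31/400·(0.986600+0.938300+0.913500+0.890700+0.868200))/(1+31/400) = 1081/1250 ≈ 0.864800
step 7 [7y] swap r/1=1598/63023: DF=(1 − 1598/63023·(0.986600+0.938300+0.913500+0.890700+0.868200+0.864800))/(1+1598/63023) = 4201/5000 ≈ 0.840200

1 1 4933/5000
2 2 9383/10000
3 3 1827/2000
4 4 8907/10000
5 5 4341/5000
6 6 1081/1250
7 7 4201/5000
s(5y) = (1/(4341/5000) − 1)/(5) = 659/21705 ≈ 3.0362%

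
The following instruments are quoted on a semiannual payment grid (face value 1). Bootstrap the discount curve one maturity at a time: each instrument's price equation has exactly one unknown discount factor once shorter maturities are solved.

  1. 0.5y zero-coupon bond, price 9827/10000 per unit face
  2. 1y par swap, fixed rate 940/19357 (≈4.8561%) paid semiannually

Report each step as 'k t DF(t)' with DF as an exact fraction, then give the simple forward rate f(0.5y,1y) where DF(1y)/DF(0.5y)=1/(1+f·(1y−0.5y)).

step 1 [0.5y] zero: DF = P = 9827/10000 ≈ 0.982700
step 2 [1y] swap r/2=470/19357: DF=(1 − 470/19357·(0.982700))/(1+470/19357) = 953/1000 ≈ 0.953000

1 1/2 9827/10000
2 1 953/1000
f(0.5y,1y) = ((9827/10000)/(953/1000) − 1)/(1/2) = 297/4765 ≈ 6.2329%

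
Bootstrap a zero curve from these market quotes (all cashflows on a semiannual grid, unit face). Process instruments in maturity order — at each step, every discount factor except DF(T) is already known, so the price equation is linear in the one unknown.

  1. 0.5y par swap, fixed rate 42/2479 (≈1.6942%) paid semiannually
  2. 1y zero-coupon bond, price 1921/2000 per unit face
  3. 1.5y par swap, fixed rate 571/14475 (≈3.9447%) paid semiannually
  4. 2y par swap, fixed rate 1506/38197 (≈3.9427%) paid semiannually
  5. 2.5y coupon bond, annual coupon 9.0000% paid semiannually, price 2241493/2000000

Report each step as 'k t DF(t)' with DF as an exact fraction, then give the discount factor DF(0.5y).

1 1/2 2479/2500
2 1 1921/2000
3 3/2 9429/10000
4 2 9247/10000
5 5/2 227/250
DF(0.5y) = 2479/2500 ≈ 0.991600

step 1 [0.5y] swap r/2=21/2479: DF=(1 − 21/2479·(0))/(1+21/2479) = 2479/2500 ≈ 0.991600
step 2 [1y] zero: DF = P = 1921/2000 ≈ 0.960500
step 3 [1.5y] swap r/2=571/28950: DF=(1 − 571/28950·(0.991600+0.960500))/(1+571/28950) = 9429/10000 ≈ 0.942900
step 4 [2y] swap r/2=753/38197: DF=(1 − 753/38197·(0.991600+0.960500+0.942900))/(1+753/38197) = 9247/10000 ≈ 0.924700
step 5 [2.5y] bond c/2=9/200: DF=(2241493/2000000 − 9/200·(0.991600+0.960500+0.942900+0.924700))/(1+9/200) = 227/250 ≈ 0.908000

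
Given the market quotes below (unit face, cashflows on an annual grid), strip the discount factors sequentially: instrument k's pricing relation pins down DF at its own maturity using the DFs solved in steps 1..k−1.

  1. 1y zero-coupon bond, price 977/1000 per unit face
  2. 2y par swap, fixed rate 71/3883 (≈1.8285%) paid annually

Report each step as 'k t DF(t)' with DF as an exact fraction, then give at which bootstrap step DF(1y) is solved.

step 1 [1y] zero: DF = P = 977/1000 ≈ 0.977000
step 2 [2y] swap r/1=71/3883: DF=(1 − 71/3883·(0.977000))/(1+71/3883) = 1929/2000 ≈ 0.964500

1 1 977/1000
2 2 1929/2000
DF(1y) is solved at step 1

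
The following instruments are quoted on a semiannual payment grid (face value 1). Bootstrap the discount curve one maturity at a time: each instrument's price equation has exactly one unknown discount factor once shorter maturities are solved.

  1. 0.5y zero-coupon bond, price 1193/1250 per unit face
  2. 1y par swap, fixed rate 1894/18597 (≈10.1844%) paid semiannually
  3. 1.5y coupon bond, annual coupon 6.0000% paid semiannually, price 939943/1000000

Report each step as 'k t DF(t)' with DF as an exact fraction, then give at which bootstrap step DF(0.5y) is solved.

step 1 [0.5y] zero: DF = P = 1193/1250 ≈ 0.954400
step 2 [1y] swap r/2=947/18597: DF=(1 − 947/18597·(0.954400))/(1+947/18597) = 9053/10000 ≈ 0.905300
step 3 [1.5y] bond c/2=3/100: DF=(939943/1000000 − 3/100·(0.954400+0.905300))/(1+3/100) = 1073/1250 ≈ 0.858400

1 1/2 1193/1250
2 1 9053/10000
3 3/2 1073/1250
DF(0.5y) is solved at step 1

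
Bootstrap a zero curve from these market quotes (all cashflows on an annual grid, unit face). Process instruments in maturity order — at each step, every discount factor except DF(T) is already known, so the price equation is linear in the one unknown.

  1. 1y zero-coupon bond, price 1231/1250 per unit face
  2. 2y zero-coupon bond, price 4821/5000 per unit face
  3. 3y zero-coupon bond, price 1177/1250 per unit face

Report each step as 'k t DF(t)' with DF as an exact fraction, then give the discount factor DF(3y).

step 1 [1y] zero: DF = P = 1231/1250 ≈ 0.984800
step 2 [2y] zero: DF = P = 4821/5000 ≈ 0.964200
step 3 [3y] zero: DF = P = 1177/1250 ≈ 0.941600

1 1 1231/1250
2 2 4821/5000
3 3 1177/1250
DF(3y) = 1177/1250 ≈ 0.941600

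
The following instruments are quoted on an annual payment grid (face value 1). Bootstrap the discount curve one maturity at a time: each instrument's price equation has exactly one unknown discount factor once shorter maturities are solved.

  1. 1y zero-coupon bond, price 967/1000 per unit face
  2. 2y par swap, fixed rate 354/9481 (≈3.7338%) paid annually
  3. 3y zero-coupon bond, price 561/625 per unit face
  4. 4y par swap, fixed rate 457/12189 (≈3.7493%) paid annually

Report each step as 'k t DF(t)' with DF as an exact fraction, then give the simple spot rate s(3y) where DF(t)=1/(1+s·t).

1 1 967/1000
2 2 2323/2500
3 3 561/625
4 4 8629/10000
s(3y) = (1/(561/625) − 1)/(3) = 64/1683 ≈ 3.8027%

step 1 [1y] zero: DF = P = 967/1000 ≈ 0.967000
step 2 [2y] swap r/1=354/9481: DF=(1 − 354/9481·(0.967000))/(1+354/9481) = 2323/2500 ≈ 0.929200
step 3 [3y] zero: DF = P = 561/625 ≈ 0.897600
step 4 [4y] swap r/1=457/12189: DF=(1 − 457/12189·(0.967000+0.929200+0.897600))/(1+457/12189) = 8629/10000 ≈ 0.862900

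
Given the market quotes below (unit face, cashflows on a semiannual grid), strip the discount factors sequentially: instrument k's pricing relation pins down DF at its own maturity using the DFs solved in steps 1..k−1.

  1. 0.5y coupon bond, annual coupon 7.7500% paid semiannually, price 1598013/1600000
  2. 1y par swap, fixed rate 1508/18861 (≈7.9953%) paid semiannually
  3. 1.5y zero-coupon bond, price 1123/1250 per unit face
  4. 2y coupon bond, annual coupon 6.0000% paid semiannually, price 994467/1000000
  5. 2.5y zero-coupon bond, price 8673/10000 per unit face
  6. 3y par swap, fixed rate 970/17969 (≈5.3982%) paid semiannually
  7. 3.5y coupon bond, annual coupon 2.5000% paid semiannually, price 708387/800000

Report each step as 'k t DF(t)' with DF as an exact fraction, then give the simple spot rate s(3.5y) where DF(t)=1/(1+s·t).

step 1 [0.5y] bond c/2=31/800: DF=(1598013/1600000 − 31/800·(0))/(1+31/800) = 1923/2000 ≈ 0.961500
step 2 [1y] swap r/2=754/18861: DF=(1 − 754/18861·(0.961500))/(1+754/18861) = 4623/5000 ≈ 0.924600
step 3 [1.5y] zero: DF = P = 1123/1250 ≈ 0.898400
step 4 [2y] bond c/2=3/100: DF=(994467/1000000 − 3/100·(0.961500+0.924600+0.898400))/(1+3/100) = 2211/2500 ≈ 0.884400
step 5 [2.5y] zero: DF = P = 8673/10000 ≈ 0.867300
step 6 [3y] swap r/2=485/17969: DF=(1 − 485/17969·(0.961500+0.924600+0.898400+0.884400+0.867300))/(1+485/17969) = 1709/2000 ≈ 0.854500
step 7 [3.5y] bond c/2=1/80: DF=(708387/800000 − 1/80·(0.961500+0.924600+0.898400+0.884400+0.867300+0.854500))/(1+1/80) = 101/125 ≈ 0.808000

1 1/2 1923/2000
2 1 4623/5000
3 3/2 1123/1250
4 2 2211/2500
5 5/2 8673/10000
6 3 1709/2000
7 7/2 101/125
s(3.5y) = (1/(101/125) − 1)/(7/2) = 48/707 ≈ 6.7893%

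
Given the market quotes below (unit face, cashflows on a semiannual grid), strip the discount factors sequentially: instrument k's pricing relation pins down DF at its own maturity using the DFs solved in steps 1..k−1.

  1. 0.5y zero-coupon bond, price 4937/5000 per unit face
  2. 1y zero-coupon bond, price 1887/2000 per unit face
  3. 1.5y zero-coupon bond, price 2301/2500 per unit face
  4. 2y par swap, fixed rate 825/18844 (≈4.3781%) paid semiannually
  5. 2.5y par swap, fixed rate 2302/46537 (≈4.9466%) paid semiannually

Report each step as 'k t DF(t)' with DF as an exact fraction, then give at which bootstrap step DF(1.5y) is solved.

1 1/2 4937/5000
2 1 1887/2000
3 3/2 2301/2500
4 2 367/400
5 5/2 8849/10000
DF(1.5y) is solved at step 3

step 1 [0.5y] zero: DF = P = 4937/5000 ≈ 0.987400
step 2 [1y] zero: DF = P = 1887/2000 ≈ 0.943500
step 3 [1.5y] zero: DF = P = 2301/2500 ≈ 0.920400
step 4 [2y] swap r/2=825/37688: DF=(1 − 825/37688·(0.987400+0.943500+0.920400))/(1+825/37688) = 367/400 ≈ 0.917500
step 5 [2.5y] swap r/2=1151/46537: DF=(1 − 1151/46537·(0.987400+0.943500+0.920400+0.917500))/(1+1151/46537) = 8849/10000 ≈ 0.884900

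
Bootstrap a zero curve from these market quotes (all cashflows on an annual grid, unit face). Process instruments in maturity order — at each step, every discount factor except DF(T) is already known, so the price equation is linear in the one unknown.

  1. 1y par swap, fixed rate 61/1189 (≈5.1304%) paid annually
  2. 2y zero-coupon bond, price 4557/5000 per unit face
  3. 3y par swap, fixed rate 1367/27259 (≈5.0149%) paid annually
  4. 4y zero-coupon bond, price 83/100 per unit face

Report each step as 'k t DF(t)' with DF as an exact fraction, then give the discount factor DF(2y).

step 1 [1y] swap r/1=61/1189: DF=(1 − 61/1189·(0))/(1+61/1189) = 1189/1250 ≈ 0.951200
step 2 [2y] zero: DF = P = 4557/5000 ≈ 0.911400
step 3 [3y] swap r/1=1367/27259: DF=(1 − 1367/27259·(0.951200+0.911400))/(1+1367/27259) = 8633/10000 ≈ 0.863300
step 4 [4y] zero: DF = P = 83/100 ≈ 0.830000

1 1 1189/1250
2 2 4557/5000
3 3 8633/10000
4 4 83/100
DF(2y) = 4557/5000 ≈ 0.911400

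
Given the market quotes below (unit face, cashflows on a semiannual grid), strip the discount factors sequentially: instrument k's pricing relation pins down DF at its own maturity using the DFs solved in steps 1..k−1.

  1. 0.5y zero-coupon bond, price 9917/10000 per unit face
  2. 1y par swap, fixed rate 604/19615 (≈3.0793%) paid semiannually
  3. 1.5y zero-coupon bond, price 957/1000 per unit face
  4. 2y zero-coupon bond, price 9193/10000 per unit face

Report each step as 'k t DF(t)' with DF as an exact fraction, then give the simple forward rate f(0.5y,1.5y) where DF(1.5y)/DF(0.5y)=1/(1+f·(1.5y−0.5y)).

step 1 [0.5y] zero: DF = P = 9917/10000 ≈ 0.991700
step 2 [1y] swap r/2=302/19615: DF=(1 − 302/19615·(0.991700))/(1+302/19615) = 4849/5000 ≈ 0.969800
step 3 [1.5y] zero: DF = P = 957/1000 ≈ 0.957000
step 4 [2y] zero: DF = P = 9193/10000 ≈ 0.919300

1 1/2 9917/10000
2 1 4849/5000
3 3/2 957/1000
4 2 9193/10000
f(0.5y,1.5y) = ((9917/10000)/(957/1000) − 1)/(1) = 347/9570 ≈ 3.6259%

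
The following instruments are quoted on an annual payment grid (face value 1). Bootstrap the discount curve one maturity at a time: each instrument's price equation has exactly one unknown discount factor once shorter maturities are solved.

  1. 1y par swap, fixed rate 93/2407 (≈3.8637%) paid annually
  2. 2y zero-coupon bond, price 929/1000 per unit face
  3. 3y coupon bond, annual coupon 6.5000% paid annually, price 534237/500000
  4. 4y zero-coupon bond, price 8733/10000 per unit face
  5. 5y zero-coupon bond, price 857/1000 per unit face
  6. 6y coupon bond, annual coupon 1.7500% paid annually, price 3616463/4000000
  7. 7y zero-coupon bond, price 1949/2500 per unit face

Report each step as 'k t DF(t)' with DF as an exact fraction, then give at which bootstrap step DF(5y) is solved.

1 1 2407/2500
2 2 929/1000
3 3 4439/5000
4 4 8733/10000
5 5 857/1000
6 6 811/1000
7 7 1949/2500
DF(5y) is solved at step 5

step 1 [1y] swap r/1=93/2407: DF=(1 − 93/2407·(0))/(1+93/2407) = 2407/2500 ≈ 0.962800
step 2 [2y] zero: DF = P = 929/1000 ≈ 0.929000
step 3 [3y] bond c/1=13/200: DF=(534237/500000 − 13/200·(0.962800+0.929000))/(1+13/200) = 4439/5000 ≈ 0.887800
step 4 [4y] zero: DF = P = 8733/10000 ≈ 0.873300
step 5 [5y] zero: DF = P = 857/1000 ≈ 0.857000
step 6 [6y] bond c/1=7/400: DF=(3616463/4000000 − 7/400·(0.962800+0.929000+0.887800+0.873300+0.857000))/(1+7/400) = 811/1000 ≈ 0.811000
step 7 [7y] zero: DF = P = 1949/2500 ≈ 0.779600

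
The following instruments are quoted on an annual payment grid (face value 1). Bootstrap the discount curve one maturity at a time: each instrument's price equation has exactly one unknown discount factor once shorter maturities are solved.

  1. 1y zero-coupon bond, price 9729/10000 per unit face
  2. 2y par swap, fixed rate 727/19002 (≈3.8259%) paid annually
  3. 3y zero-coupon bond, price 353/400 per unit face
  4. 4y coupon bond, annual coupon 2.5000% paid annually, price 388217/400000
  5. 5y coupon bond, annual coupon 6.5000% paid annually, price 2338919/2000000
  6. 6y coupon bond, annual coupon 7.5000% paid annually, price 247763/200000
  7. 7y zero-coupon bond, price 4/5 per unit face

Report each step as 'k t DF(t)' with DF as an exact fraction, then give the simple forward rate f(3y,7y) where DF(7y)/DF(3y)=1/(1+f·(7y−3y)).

1 1 9729/10000
2 2 9273/10000
3 3 353/400
4 4 879/1000
5 5 4373/5000
6 6 8359/10000
7 7 4/5
f(3y,7y) = ((353/400)/(4/5) − 1)/(4) = 33/1280 ≈ 2.5781%

step 1 [1y] zero: DF = P = 9729/10000 ≈ 0.972900
step 2 [2y] swap r/1=727/19002: DF=(1 − 727/19002·(0.972900))/(1+727/19002) = 9273/10000 ≈ 0.927300
step 3 [3y] zero: DF = P = 353/400 ≈ 0.882500
step 4 [4y] bond c/1=1/40: DF=(388217/400000 − 1/40·(0.972900+0.927300+0.882500))/(1+1/40) = 879/1000 ≈ 0.879000
step 5 [5y] bond c/1=13/200: DF=(2338919/2000000 − 13/200·(0.972900+0.927300+0.882500+0.879000))/(1+13/200) = 4373/5000 ≈ 0.874600
step 6 [6y] bond c/1=3/40: DF=(247763/200000 − 3/40·(0.972900+0.927300+0.882500+0.879000+0.874600))/(1+3/40) = 8359/10000 ≈ 0.835900
step 7 [7y] zero: DF = P = 4/5 ≈ 0.800000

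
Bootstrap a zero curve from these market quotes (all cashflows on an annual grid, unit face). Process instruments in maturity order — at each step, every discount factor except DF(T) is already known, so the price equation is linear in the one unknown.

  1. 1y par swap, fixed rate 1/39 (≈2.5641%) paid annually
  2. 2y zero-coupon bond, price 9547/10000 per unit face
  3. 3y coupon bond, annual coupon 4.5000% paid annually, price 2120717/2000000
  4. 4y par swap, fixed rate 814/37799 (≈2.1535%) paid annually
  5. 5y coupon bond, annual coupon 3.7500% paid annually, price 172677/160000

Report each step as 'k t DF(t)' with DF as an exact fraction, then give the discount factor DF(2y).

1 1 39/40
2 2 9547/10000
3 3 2329/2500
4 4 4593/5000
5 5 2259/2500
DF(2y) = 9547/10000 ≈ 0.954700

step 1 [1y] swap r/1=1/39: DF=(1 − 1/39·(0))/(1+1/39) = 39/40 ≈ 0.975000
step 2 [2y] zero: DF = P = 9547/10000 ≈ 0.954700
step 3 [3y] bond c/1=9/200: DF=(2120717/2000000 − 9/200·(0.975000+0.954700))/(1+9/200) = 2329/2500 ≈ 0.931600
step 4 [4y] swap r/1=814/37799: DF=(1 − 814/37799·(0.975000+0.954700+0.931600))/(1+814/37799) = 4593/5000 ≈ 0.918600
step 5 [5y] bond c/1=3/80: DF=(172677/160000 − 3/80·(0.975000+0.954700+0.931600+0.918600))/(1+3/80) = 2259/2500 ≈ 0.903600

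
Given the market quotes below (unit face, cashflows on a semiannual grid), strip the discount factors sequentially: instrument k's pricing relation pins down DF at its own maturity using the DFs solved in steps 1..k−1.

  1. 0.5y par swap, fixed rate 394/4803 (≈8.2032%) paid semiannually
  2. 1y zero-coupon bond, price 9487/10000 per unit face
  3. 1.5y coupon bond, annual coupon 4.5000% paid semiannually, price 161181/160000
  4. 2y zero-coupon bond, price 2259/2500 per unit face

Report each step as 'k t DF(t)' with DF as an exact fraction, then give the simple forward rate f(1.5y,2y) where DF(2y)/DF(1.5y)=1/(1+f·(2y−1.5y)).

1 1/2 4803/5000
2 1 9487/10000
3 3/2 1179/1250
4 2 2259/2500
f(1.5y,2y) = ((1179/1250)/(2259/2500) − 1)/(1/2) = 22/251 ≈ 8.7649%

step 1 [0.5y] swap r/2=197/4803: DF=(1 − 197/4803·(0))/(1+197/4803) = 4803/5000 ≈ 0.960600
step 2 [1y] zero: DF = P = 9487/10000 ≈ 0.948700
step 3 [1.5y] bond c/2=9/400: DF=(161181/160000 − 9/400·(0.960600+0.948700))/(1+9/400) = 1179/1250 ≈ 0.943200
step 4 [2y] zero: DF = P = 2259/2500 ≈ 0.903600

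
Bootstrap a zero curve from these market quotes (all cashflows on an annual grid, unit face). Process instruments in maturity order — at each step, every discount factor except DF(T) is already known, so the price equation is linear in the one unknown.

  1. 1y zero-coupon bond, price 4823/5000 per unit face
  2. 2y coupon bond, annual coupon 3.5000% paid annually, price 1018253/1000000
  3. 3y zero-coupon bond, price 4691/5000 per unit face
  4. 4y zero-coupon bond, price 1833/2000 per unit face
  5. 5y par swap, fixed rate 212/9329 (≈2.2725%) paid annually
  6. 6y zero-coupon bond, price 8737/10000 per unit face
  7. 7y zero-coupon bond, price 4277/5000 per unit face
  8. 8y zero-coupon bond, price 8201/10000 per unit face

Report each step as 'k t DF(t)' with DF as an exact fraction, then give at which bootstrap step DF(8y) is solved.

1 1 4823/5000
2 2 1189/1250
3 3 4691/5000
4 4 1833/2000
5 5 447/500
6 6 8737/10000
7 7 4277/5000
8 8 8201/10000
DF(8y) is solved at step 8

step 1 [1y] zero: DF = P = 4823/5000 ≈ 0.964600
step 2 [2y] bond c/1=7/200: DF=(1018253/1000000 − 7/200·(0.964600))/(1+7/200) = 1189/1250 ≈ 0.951200
step 3 [3y] zero: DF = P = 4691/5000 ≈ 0.938200
step 4 [4y] zero: DF = P = 1833/2000 ≈ 0.916500
step 5 [5y] swap r/1=212/9329: DF=(1 − 212/9329·(0.964600+0.951200+0.938200+0.916500))/(1+212/9329) = 447/500 ≈ 0.894000
step 6 [6y] zero: DF = P = 8737/10000 ≈ 0.873700
step 7 [7y] zero: DF = P = 4277/5000 ≈ 0.855400
step 8 [8y] zero: DF = P = 8201/10000 ≈ 0.820100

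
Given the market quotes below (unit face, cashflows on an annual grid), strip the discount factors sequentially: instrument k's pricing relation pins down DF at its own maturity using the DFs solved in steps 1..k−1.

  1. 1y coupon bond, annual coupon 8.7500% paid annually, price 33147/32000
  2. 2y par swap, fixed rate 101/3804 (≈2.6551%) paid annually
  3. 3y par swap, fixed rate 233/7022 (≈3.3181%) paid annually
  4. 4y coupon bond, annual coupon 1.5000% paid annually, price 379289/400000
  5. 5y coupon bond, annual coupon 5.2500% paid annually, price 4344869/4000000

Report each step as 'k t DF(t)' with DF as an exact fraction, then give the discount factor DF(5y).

step 1 [1y] bond c/1=7/80: DF=(33147/32000 − 7/80·(0))/(1+7/80) = 381/400 ≈ 0.952500
step 2 [2y] swap r/1=101/3804: DF=(1 − 101/3804·(0.952500))/(1+101/3804) = 1899/2000 ≈ 0.949500
step 3 [3y] swap r/1=233/7022: DF=(1 − 233/7022·(0.952500+0.949500))/(1+233/7022) = 2267/2500 ≈ 0.906800
step 4 [4y] bond c/1=3/200: DF=(379289/400000 − 3/200·(0.952500+0.949500+0.906800))/(1+3/200) = 8927/10000 ≈ 0.892700
step 5 [5y] bond c/1=21/400: DF=(4344869/4000000 − 21/400·(0.952500+0.949500+0.906800+0.892700))/(1+21/400) = 4237/5000 ≈ 0.847400

1 1 381/400
2 2 1899/2000
3 3 2267/2500
4 4 8927/10000
5 5 4237/5000
DF(5y) = 4237/5000 ≈ 0.847400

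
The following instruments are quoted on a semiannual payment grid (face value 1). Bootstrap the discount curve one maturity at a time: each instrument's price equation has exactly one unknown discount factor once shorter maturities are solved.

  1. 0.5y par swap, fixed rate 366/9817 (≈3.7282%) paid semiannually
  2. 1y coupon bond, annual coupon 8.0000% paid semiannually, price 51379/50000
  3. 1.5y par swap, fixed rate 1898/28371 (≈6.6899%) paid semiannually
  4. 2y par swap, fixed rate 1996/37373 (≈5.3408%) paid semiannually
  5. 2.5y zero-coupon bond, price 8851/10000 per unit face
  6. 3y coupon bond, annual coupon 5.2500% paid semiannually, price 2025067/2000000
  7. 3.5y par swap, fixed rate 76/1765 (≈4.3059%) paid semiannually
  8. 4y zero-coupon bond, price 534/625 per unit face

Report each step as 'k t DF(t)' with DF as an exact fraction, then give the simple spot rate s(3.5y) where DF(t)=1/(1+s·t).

step 1 [0.5y] swap r/2=183/9817: DF=(1 − 183/9817·(0))/(1+183/9817) = 9817/10000 ≈ 0.981700
step 2 [1y] bond c/2=1/25: DF=(51379/50000 − 1/25·(0.981700))/(1+1/25) = 9503/10000 ≈ 0.950300
step 3 [1.5y] swap r/2=949/28371: DF=(1 − 949/28371·(0.981700+0.950300))/(1+949/28371) = 9051/10000 ≈ 0.905100
step 4 [2y] swap r/2=998/37373: DF=(1 − 998/37373·(0.981700+0.950300+0.905100))/(1+998/37373) = 4501/5000 ≈ 0.900200
step 5 [2.5y] zero: DF = P = 8851/10000 ≈ 0.885100
step 6 [3y] bond c/2=21/800: DF=(2025067/2000000 − 21/800·(0.981700+0.950300+0.905100+0.900200+0.885100))/(1+21/800) = 2171/2500 ≈ 0.868400
step 7 [3.5y] swap r/2=38/1765: DF=(1 − 38/1765·(0.981700+0.950300+0.905100+0.900200+0.885100+0.868400))/(1+38/1765) = 1079/1250 ≈ 0.863200
step 8 [4y] zero: DF = P = 534/625 ≈ 0.854400

1 1/2 9817/10000
2 1 9503/10000
3 3/2 9051/10000
4 2 4501/5000
5 5/2 8851/10000
6 3 2171/2500
7 7/2 1079/1250
8 4 534/625
s(3.5y) = (1/(1079/1250) − 1)/(7/2) = 342/7553 ≈ 4.5280%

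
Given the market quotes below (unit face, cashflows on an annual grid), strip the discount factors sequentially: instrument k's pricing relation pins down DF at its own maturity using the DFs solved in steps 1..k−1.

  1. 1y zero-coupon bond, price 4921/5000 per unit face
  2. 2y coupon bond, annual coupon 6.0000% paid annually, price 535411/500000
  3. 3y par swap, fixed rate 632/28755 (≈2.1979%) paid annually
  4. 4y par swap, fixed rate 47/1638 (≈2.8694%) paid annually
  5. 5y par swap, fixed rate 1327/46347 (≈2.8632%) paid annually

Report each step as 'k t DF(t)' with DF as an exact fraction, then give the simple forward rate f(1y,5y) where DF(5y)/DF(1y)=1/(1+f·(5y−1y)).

step 1 [1y] zero: DF = P = 4921/5000 ≈ 0.984200
step 2 [2y] bond c/1=3/50: DF=(535411/500000 − 3/50·(0.984200))/(1+3/50) = 1909/2000 ≈ 0.954500
step 3 [3y] swap r/1=632/28755: DF=(1 − 632/28755·(0.984200+0.954500))/(1+632/28755) = 1171/1250 ≈ 0.936800
step 4 [4y] swap r/1=47/1638: DF=(1 − 47/1638·(0.984200+0.954500+0.936800))/(1+47/1638) = 8919/10000 ≈ 0.891900
step 5 [5y] swap r/1=1327/46347: DF=(1 − 1327/46347·(0.984200+0.954500+0.936800+0.891900))/(1+1327/46347) = 8673/10000 ≈ 0.867300

1 1 4921/5000
2 2 1909/2000
3 3 1171/1250
4 4 8919/10000
5 5 8673/10000
f(1y,5y) = ((4921/5000)/(8673/10000) − 1)/(4) = 167/4956 ≈ 3.3697%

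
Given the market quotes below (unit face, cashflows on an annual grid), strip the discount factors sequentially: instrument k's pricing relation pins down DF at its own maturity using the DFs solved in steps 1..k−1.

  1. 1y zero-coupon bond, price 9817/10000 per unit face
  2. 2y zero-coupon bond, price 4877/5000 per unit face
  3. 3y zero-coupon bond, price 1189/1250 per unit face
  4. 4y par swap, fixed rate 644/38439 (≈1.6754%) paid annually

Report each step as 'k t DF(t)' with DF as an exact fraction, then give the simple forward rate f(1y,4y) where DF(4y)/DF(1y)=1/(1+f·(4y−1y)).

step 1 [1y] zero: DF = P = 9817/10000 ≈ 0.981700
step 2 [2y] zero: DF = P = 4877/5000 ≈ 0.975400
step 3 [3y] zero: DF = P = 1189/1250 ≈ 0.951200
step 4 [4y] swap r/1=644/38439: DF=(1 − 644/38439·(0.981700+0.975400+0.951200))/(1+644/38439) = 2339/2500 ≈ 0.935600

1 1 9817/10000
2 2 4877/5000
3 3 1189/1250
4 4 2339/2500
f(1y,4y) = ((9817/10000)/(2339/2500) − 1)/(3) = 461/28068 ≈ 1.6424%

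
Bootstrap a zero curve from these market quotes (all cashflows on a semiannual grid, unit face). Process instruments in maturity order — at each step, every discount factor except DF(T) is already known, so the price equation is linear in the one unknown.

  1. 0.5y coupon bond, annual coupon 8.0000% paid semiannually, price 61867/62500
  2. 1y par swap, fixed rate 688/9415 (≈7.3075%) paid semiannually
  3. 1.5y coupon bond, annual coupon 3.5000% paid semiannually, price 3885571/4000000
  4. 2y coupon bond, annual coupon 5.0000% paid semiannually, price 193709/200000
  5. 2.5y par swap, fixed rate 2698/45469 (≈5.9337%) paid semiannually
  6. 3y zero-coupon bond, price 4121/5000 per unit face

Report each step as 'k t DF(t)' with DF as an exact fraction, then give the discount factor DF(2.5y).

step 1 [0.5y] bond c/2=1/25: DF=(61867/62500 − 1/25·(0))/(1+1/25) = 4759/5000 ≈ 0.951800
step 2 [1y] swap r/2=344/9415: DF=(1 − 344/9415·(0.951800))/(1+344/9415) = 582/625 ≈ 0.931200
step 3 [1.5y] bond c/2=7/400: DF=(3885571/4000000 − 7/400·(0.951800+0.931200))/(1+7/400) = 9223/10000 ≈ 0.922300
step 4 [2y] bond c/2=1/40: DF=(193709/200000 − 1/40·(0.951800+0.931200+0.922300))/(1+1/40) = 1753/2000 ≈ 0.876500
step 5 [2.5y] swap r/2=1349/45469: DF=(1 − 1349/45469·(0.951800+0.931200+0.922300+0.876500))/(1+1349/45469) = 8651/10000 ≈ 0.865100
step 6 [3y] zero: DF = P = 4121/5000 ≈ 0.824200

1 1/2 4759/5000
2 1 582/625
3 3/2 9223/10000
4 2 1753/2000
5 5/2 8651/10000
6 3 4121/5000
DF(2.5y) = 8651/10000 ≈ 0.865100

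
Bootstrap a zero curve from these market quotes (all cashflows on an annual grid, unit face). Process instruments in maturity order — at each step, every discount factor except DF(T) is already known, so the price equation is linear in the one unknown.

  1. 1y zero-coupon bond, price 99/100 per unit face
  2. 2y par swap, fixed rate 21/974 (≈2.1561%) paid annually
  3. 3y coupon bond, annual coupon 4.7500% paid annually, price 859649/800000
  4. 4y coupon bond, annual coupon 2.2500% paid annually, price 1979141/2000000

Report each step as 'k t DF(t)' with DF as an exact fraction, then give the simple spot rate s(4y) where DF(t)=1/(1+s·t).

step 1 [1y] zero: DF = P = 99/100 ≈ 0.990000
step 2 [2y] swap r/1=21/974: DF=(1 − 21/974·(0.990000))/(1+21/974) = 479/500 ≈ 0.958000
step 3 [3y] bond c/1=19/400: DF=(859649/800000 − 19/400·(0.990000+0.958000))/(1+19/400) = 15/16 ≈ 0.937500
step 4 [4y] bond c/1=9/400: DF=(1979141/2000000 − 9/400·(0.990000+0.958000+0.937500))/(1+9/400) = 9043/10000 ≈ 0.904300

1 1 99/100
2 2 479/500
3 3 15/16
4 4 9043/10000
s(4y) = (1/(9043/10000) − 1)/(4) = 957/36172 ≈ 2.6457%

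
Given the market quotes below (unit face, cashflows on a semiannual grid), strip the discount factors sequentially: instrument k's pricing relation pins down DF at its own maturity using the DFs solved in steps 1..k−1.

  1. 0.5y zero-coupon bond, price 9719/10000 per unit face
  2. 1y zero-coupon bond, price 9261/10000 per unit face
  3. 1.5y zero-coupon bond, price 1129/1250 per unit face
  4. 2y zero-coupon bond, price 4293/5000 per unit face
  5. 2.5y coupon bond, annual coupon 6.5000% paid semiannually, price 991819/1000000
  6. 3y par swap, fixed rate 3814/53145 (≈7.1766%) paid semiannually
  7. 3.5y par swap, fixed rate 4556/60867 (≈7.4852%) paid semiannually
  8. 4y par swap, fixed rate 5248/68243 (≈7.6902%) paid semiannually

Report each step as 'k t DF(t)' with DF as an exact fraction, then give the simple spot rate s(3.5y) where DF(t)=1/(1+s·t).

step 1 [0.5y] zero: DF = P = 9719/10000 ≈ 0.971900
step 2 [1y] zero: DF = P = 9261/10000 ≈ 0.926100
step 3 [1.5y] zero: DF = P = 1129/1250 ≈ 0.903200
step 4 [2y] zero: DF = P = 4293/5000 ≈ 0.858600
step 5 [2.5y] bond c/2=13/400: DF=(991819/1000000 − 13/400·(0.971900+0.926100+0.903200+0.858600))/(1+13/400) = 4227/5000 ≈ 0.845400
step 6 [3y] swap r/2=1907/53145: DF=(1 − 1907/53145·(0.971900+0.926100+0.903200+0.858600+0.845400))/(1+1907/53145) = 8093/10000 ≈ 0.809300
step 7 [3.5y] swap r/2=2278/60867: DF=(1 − 2278/60867·(0.971900+0.926100+0.903200+0.858600+0.845400+0.809300))/(1+2278/60867) = 3861/5000 ≈ 0.772200
step 8 [4y] swap r/2=2624/68243: DF=(1 − 2624/68243·(0.971900+0.926100+0.903200+0.858600+0.845400+0.809300+0.772200))/(1+2624/68243) = 461/625 ≈ 0.737600

1 1/2 9719/10000
2 1 9261/10000
3 3/2 1129/1250
4 2 4293/5000
5 5/2 4227/5000
6 3 8093/10000
7 7/2 3861/5000
8 4 461/625
s(3.5y) = (1/(3861/5000) − 1)/(7/2) = 2278/27027 ≈ 8.4286%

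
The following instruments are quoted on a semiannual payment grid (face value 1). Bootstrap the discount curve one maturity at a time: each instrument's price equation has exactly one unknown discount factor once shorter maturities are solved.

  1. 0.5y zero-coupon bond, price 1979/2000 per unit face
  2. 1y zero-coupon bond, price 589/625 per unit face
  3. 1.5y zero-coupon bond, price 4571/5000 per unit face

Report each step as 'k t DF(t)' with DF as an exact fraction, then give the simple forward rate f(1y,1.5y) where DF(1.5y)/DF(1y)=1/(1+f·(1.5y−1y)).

1 1/2 1979/2000
2 1 589/625
3 3/2 4571/5000
f(1y,1.5y) = ((589/625)/(4571/5000) − 1)/(1/2) = 282/4571 ≈ 6.1693%

step 1 [0.5y] zero: DF = P = 1979/2000 ≈ 0.989500
step 2 [1y] zero: DF = P = 589/625 ≈ 0.942400
step 3 [1.5y] zero: DF = P = 4571/5000 ≈ 0.914200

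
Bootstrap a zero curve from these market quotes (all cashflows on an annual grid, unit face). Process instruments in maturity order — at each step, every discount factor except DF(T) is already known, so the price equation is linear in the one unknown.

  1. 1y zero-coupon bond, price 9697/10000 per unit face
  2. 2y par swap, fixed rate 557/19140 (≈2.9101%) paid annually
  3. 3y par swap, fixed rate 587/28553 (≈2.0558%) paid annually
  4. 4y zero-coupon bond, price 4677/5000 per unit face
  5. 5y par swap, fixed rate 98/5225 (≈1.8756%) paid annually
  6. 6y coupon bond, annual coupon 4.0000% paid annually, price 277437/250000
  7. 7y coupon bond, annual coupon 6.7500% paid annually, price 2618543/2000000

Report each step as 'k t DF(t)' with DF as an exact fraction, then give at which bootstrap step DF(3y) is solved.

step 1 [1y] zero: DF = P = 9697/10000 ≈ 0.969700
step 2 [2y] swap r/1=557/19140: DF=(1 − 557/19140·(0.969700))/(1+557/19140) = 9443/10000 ≈ 0.944300
step 3 [3y] swap r/1=587/28553: DF=(1 − 587/28553·(0.969700+0.944300))/(1+587/28553) = 9413/10000 ≈ 0.941300
step 4 [4y] zero: DF = P = 4677/5000 ≈ 0.935400
step 5 [5y] swap r/1=98/5225: DF=(1 − 98/5225·(0.969700+0.944300+0.941300+0.935400))/(1+98/5225) = 4559/5000 ≈ 0.911800
step 6 [6y] bond c/1=1/25: DF=(277437/250000 − 1/25·(0.969700+0.944300+0.941300+0.935400+0.911800))/(1+1/25) = 4431/5000 ≈ 0.886200
step 7 [7y] bond c/1=27/400: DF=(2618543/2000000 − 27/400·(0.969700+0.944300+0.941300+0.935400+0.911800+0.886200))/(1+27/400) = 8731/10000 ≈ 0.873100

1 1 9697/10000
2 2 9443/10000
3 3 9413/10000
4 4 4677/5000
5 5 4559/5000
6 6 4431/5000
7 7 8731/10000
DF(3y) is solved at step 3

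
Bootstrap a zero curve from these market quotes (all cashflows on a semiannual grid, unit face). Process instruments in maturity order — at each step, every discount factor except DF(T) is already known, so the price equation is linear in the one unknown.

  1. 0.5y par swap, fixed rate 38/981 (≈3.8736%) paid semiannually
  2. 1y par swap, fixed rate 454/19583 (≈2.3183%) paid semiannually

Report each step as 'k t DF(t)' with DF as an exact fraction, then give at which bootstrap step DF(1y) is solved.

1 1/2 981/1000
2 1 9773/10000
DF(1y) is solved at step 2

step 1 [0.5y] swap r/2=19/981: DF=(1 − 19/981·(0))/(1+19/981) = 981/1000 ≈ 0.981000
step 2 [1y] swap r/2=227/19583: DF=(1 − 227/19583·(0.981000))/(1+227/19583) = 9773/10000 ≈ 0.977300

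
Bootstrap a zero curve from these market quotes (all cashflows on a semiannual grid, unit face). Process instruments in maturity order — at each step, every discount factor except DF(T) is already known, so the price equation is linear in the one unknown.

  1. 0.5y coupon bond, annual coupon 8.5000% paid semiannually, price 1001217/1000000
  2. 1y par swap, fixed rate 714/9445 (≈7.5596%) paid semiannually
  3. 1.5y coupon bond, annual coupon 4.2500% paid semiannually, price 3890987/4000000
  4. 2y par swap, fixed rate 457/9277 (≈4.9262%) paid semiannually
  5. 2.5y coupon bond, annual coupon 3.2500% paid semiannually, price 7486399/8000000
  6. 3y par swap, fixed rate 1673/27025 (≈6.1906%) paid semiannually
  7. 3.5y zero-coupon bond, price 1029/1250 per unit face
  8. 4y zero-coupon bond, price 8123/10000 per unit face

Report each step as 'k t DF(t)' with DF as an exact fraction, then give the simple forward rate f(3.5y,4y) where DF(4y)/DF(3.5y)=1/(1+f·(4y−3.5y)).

step 1 [0.5y] bond c/2=17/400: DF=(1001217/1000000 − 17/400·(0))/(1+17/400) = 2401/2500 ≈ 0.960400
step 2 [1y] swap r/2=357/9445: DF=(1 − 357/9445·(0.960400))/(1+357/9445) = 4643/5000 ≈ 0.928600
step 3 [1.5y] bond c/2=17/800: DF=(3890987/4000000 − 17/800·(0.960400+0.928600))/(1+17/800) = 2283/2500 ≈ 0.913200
step 4 [2y] swap r/2=457/18554: DF=(1 − 457/18554·(0.960400+0.928600+0.913200))/(1+457/18554) = 4543/5000 ≈ 0.908600
step 5 [2.5y] bond c/2=13/800: DF=(7486399/8000000 − 13/800·(0.960400+0.928600+0.913200+0.908600))/(1+13/800) = 1723/2000 ≈ 0.861500
step 6 [3y] swap r/2=1673/54050: DF=(1 − 1673/54050·(0.960400+0.928600+0.913200+0.908600+0.861500))/(1+1673/54050) = 8327/10000 ≈ 0.832700
step 7 [3.5y] zero: DF = P = 1029/1250 ≈ 0.823200
step 8 [4y] zero: DF = P = 8123/10000 ≈ 0.812300

1 1/2 2401/2500
2 1 4643/5000
3 3/2 2283/2500
4 2 4543/5000
5 5/2 1723/2000
6 3 8327/10000
7 7/2 1029/1250
8 4 8123/10000
f(3.5y,4y) = ((1029/1250)/(8123/10000) − 1)/(1/2) = 218/8123 ≈ 2.6837%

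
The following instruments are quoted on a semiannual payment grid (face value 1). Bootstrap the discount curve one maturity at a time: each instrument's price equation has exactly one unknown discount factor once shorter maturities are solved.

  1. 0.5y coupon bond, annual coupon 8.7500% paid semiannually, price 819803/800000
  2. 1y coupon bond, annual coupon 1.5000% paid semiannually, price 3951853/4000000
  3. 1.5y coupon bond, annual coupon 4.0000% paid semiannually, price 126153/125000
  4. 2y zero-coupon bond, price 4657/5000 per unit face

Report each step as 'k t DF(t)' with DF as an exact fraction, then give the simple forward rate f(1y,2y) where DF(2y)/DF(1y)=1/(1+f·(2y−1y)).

1 1/2 4909/5000
2 1 9733/10000
3 3/2 9511/10000
4 2 4657/5000
f(1y,2y) = ((9733/10000)/(4657/5000) − 1)/(1) = 419/9314 ≈ 4.4986%

step 1 [0.5y] bond c/2=7/160: DF=(819803/800000 − 7/160·(0))/(1+7/160) = 4909/5000 ≈ 0.981800
step 2 [1y] bond c/2=3/400: DF=(3951853/4000000 − 3/400·(0.981800))/(1+3/400) = 9733/10000 ≈ 0.973300
step 3 [1.5y] bond c/2=1/50: DF=(126153/125000 − 1/50·(0.981800+0.973300))/(1+1/50) = 9511/10000 ≈ 0.951100
step 4 [2y] zero: DF = P = 4657/5000 ≈ 0.931400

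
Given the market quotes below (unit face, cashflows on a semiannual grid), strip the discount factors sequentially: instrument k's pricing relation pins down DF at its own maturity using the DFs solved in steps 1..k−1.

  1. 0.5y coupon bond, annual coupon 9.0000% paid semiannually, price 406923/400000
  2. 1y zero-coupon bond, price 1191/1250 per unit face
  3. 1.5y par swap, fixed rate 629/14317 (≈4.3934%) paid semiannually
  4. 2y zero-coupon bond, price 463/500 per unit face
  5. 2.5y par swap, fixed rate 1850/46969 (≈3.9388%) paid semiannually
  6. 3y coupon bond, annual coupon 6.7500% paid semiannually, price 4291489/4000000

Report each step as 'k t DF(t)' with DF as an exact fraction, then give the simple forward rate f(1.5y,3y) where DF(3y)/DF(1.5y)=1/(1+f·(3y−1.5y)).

1 1/2 1947/2000
2 1 1191/1250
3 3/2 9371/10000
4 2 463/500
5 5/2 363/400
6 3 1769/2000
f(1.5y,3y) = ((9371/10000)/(1769/2000) − 1)/(3/2) = 1052/26535 ≈ 3.9646%

step 1 [0.5y] bond c/2=9/200: DF=(406923/400000 − 9/200·(0))/(1+9/200) = 1947/2000 ≈ 0.973500
step 2 [1y] zero: DF = P = 1191/1250 ≈ 0.952800
step 3 [1.5y] swap r/2=629/28634: DF=(1 − 629/28634·(0.973500+0.952800))/(1+629/28634) = 9371/10000 ≈ 0.937100
step 4 [2y] zero: DF = P = 463/500 ≈ 0.926000
step 5 [2.5y] swap r/2=925/46969: DF=(1 − 925/46969·(0.973500+0.952800+0.937100+0.926000))/(1+925/46969) = 363/400 ≈ 0.907500
step 6 [3y] bond c/2=27/800: DF=(4291489/4000000 − 27/800·(0.973500+0.952800+0.937100+0.926000+0.907500))/(1+27/800) = 1769/2000 ≈ 0.884500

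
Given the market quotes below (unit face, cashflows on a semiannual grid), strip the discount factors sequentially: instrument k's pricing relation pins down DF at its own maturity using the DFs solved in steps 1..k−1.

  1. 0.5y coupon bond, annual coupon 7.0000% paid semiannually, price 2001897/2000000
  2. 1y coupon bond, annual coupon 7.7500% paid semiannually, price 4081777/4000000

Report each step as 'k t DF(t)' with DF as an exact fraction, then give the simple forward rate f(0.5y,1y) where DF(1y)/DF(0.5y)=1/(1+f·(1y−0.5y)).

step 1 [0.5y] bond c/2=7/200: DF=(2001897/2000000 − 7/200·(0))/(1+7/200) = 9671/10000 ≈ 0.967100
step 2 [1y] bond c/2=31/800: DF=(4081777/4000000 − 31/800·(0.967100))/(1+31/800) = 9463/10000 ≈ 0.946300

1 1/2 9671/10000
2 1 9463/10000
f(0.5y,1y) = ((9671/10000)/(9463/10000) − 1)/(1/2) = 416/9463 ≈ 4.3961%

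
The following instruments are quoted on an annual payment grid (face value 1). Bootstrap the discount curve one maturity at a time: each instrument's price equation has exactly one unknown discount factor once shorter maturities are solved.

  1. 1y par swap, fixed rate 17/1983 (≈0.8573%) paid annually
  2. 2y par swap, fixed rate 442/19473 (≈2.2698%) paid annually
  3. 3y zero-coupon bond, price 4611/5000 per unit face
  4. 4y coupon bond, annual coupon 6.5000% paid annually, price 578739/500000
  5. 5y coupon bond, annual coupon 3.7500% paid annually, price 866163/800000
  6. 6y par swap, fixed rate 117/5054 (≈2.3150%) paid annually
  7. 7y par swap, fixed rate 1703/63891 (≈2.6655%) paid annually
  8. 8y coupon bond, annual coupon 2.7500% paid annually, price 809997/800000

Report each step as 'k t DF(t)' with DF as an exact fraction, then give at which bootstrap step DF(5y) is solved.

1 1 1983/2000
2 2 4779/5000
3 3 4611/5000
4 4 9117/10000
5 5 9069/10000
6 6 8713/10000
7 7 8297/10000
8 8 509/625
DF(5y) is solved at step 5

step 1 [1y] swap r/1=17/1983: DF=(1 − 17/1983·(0))/(1+17/1983) = 1983/2000 ≈ 0.991500
step 2 [2y] swap r/1=442/19473: DF=(1 − 442/19473·(0.991500))/(1+442/19473) = 4779/5000 ≈ 0.955800
step 3 [3y] zero: DF = P = 4611/5000 ≈ 0.922200
step 4 [4y] bond c/1=13/200: DF=(578739/500000 − 13/200·(0.991500+0.955800+0.922200))/(1+13/200) = 9117/10000 ≈ 0.911700
step 5 [5y] bond c/1=3/80: DF=(866163/800000 − 3/80·(0.991500+0.955800+0.922200+0.911700))/(1+3/80) = 9069/10000 ≈ 0.906900
step 6 [6y] swap r/1=117/5054: DF=(1 − 117/5054·(0.991500+0.955800+0.922200+0.911700+0.906900))/(1+117/5054) = 8713/10000 ≈ 0.871300
step 7 [7y] swap r/1=1703/63891: DF=(1 − 1703/63891·(0.991500+0.955800+0.922200+0.911700+0.906900+0.871300))/(1+1703/63891) = 8297/10000 ≈ 0.829700
step 8 [8y] bond c/1=11/400: DF=(809997/800000 − 11/400·(0.991500+0.955800+0.922200+0.911700+0.906900+0.871300+0.829700))/(1+11/400) = 509/625 ≈ 0.814400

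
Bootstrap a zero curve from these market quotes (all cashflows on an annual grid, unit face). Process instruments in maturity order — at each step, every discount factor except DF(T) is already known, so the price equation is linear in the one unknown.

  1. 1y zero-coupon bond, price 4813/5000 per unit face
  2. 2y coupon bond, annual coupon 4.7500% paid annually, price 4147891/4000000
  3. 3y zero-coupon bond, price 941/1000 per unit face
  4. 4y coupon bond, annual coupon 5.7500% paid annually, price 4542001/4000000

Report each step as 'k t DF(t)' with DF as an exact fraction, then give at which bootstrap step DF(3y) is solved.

step 1 [1y] zero: DF = P = 4813/5000 ≈ 0.962600
step 2 [2y] bond c/1=19/400: DF=(4147891/4000000 − 19/400·(0.962600))/(1+19/400) = 9463/10000 ≈ 0.946300
step 3 [3y] zero: DF = P = 941/1000 ≈ 0.941000
step 4 [4y] bond c/1=23/400: DF=(4542001/4000000 − 23/400·(0.962600+0.946300+0.941000))/(1+23/400) = 2297/2500 ≈ 0.918800

1 1 4813/5000
2 2 9463/10000
3 3 941/1000
4 4 2297/2500
DF(3y) is solved at step 3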